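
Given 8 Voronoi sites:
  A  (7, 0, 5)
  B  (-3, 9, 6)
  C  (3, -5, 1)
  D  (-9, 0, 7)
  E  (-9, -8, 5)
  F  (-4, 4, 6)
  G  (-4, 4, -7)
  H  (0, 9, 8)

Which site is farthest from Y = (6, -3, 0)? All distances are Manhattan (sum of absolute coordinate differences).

B

d(Y,A) = 1 + 3 + 5 = 9
d(Y,B) = 9 + 12 + 6 = 27
d(Y,C) = 3 + 2 + 1 = 6
d(Y,D) = 15 + 3 + 7 = 25
d(Y,E) = 15 + 5 + 5 = 25
d(Y,F) = 10 + 7 + 6 = 23
d(Y,G) = 10 + 7 + 7 = 24
d(Y,H) = 6 + 12 + 8 = 26
The largest is to B.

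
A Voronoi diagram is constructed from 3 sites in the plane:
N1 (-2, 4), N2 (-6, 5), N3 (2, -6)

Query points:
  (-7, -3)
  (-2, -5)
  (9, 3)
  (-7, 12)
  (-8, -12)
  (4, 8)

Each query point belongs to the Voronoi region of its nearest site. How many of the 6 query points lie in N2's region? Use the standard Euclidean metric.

2

(-7, -3) — d² to each: N1:74, N2:65, N3:90 → nearest is N2
(-2, -5) — d² to each: N1:81, N2:116, N3:17 → nearest is N3
(9, 3) — d² to each: N1:122, N2:229, N3:130 → nearest is N1
(-7, 12) — d² to each: N1:89, N2:50, N3:405 → nearest is N2
(-8, -12) — d² to each: N1:292, N2:293, N3:136 → nearest is N3
(4, 8) — d² to each: N1:52, N2:109, N3:200 → nearest is N1
2 of the 6 points have N2 as nearest.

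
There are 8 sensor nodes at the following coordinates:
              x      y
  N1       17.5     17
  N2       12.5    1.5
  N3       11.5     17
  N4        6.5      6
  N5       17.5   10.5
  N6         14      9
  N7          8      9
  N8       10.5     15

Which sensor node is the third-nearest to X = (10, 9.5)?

Compare squared distances (the ordering matches that of the actual distances):
|XN1|² = (10−17.5)² + (9.5−17)² = 56.25 + 56.25 = 112.5
|XN2|² = (10−12.5)² + (9.5−1.5)² = 6.25 + 64 = 70.25
|XN3|² = (10−11.5)² + (9.5−17)² = 2.25 + 56.25 = 58.5
|XN4|² = (10−6.5)² + (9.5−6)² = 12.25 + 12.25 = 24.5
|XN5|² = (10−17.5)² + (9.5−10.5)² = 56.25 + 1 = 57.25
|XN6|² = (10−14)² + (9.5−9)² = 16 + 0.25 = 16.25
|XN7|² = (10−8)² + (9.5−9)² = 4 + 0.25 = 4.25
|XN8|² = (10−10.5)² + (9.5−15)² = 0.25 + 30.25 = 30.5
Sorted ascending: N7, N6, N4, N8, … — the third-nearest is N4.

N4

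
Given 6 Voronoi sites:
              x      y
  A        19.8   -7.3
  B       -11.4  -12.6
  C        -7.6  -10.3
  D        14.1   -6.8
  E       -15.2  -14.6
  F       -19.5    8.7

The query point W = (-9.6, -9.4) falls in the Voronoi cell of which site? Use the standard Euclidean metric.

Compare squared distances (the ordering matches that of the actual distances):
|WA|² = (-9.6−19.8)² + (-9.4−(-7.3))² = 864.36 + 4.41 = 868.77
|WB|² = (-9.6−(-11.4))² + (-9.4−(-12.6))² = 3.24 + 10.24 = 13.48
|WC|² = (-9.6−(-7.6))² + (-9.4−(-10.3))² = 4 + 0.81 = 4.81
|WD|² = (-9.6−14.1)² + (-9.4−(-6.8))² = 561.69 + 6.76 = 568.45
|WE|² = (-9.6−(-15.2))² + (-9.4−(-14.6))² = 31.36 + 27.04 = 58.4
|WF|² = (-9.6−(-19.5))² + (-9.4−8.7)² = 98.01 + 327.61 = 425.62
The smallest is to C, so W lies in the Voronoi region of C.

C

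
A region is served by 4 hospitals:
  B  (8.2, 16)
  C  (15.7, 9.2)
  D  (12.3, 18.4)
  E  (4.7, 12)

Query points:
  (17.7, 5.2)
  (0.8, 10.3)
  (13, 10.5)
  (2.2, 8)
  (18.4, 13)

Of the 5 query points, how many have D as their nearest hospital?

(17.7, 5.2) — d² to each: B:206.89, C:20, D:203.4, E:215.24 → nearest is C
(0.8, 10.3) — d² to each: B:87.25, C:223.22, D:197.86, E:18.1 → nearest is E
(13, 10.5) — d² to each: B:53.29, C:8.98, D:62.9, E:71.14 → nearest is C
(2.2, 8) — d² to each: B:100, C:183.69, D:210.17, E:22.25 → nearest is E
(18.4, 13) — d² to each: B:113.04, C:21.73, D:66.37, E:188.69 → nearest is C
0 of the 5 points have D as nearest.

0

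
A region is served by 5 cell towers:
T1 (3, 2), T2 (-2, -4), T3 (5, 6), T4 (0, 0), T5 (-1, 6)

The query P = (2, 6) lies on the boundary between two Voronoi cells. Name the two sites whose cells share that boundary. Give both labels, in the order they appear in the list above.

T3 and T5

Squared distances from P to each site:
|PT1|² = (2−3)² + (6−2)² = 1 + 16 = 17
|PT2|² = (2−(-2))² + (6−(-4))² = 16 + 100 = 116
|PT3|² = (2−5)² + (6−6)² = 9 + 0 = 9
|PT4|² = (2−0)² + (6−0)² = 4 + 36 = 40
|PT5|² = (2−(-1))² + (6−6)² = 9 + 0 = 9
P is equidistant from T3 and T5 (both at squared distance 9), and every other site is strictly farther — so P lies on the T3–T5 Voronoi edge.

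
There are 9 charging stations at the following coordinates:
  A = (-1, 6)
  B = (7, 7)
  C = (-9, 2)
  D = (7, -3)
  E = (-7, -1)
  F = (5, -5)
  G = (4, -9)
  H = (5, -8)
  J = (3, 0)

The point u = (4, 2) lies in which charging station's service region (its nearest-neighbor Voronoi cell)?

Squared Euclidean distances:
|uA|² = (4−(-1))² + (2−6)² = 25 + 16 = 41
|uB|² = (4−7)² + (2−7)² = 9 + 25 = 34
|uC|² = (4−(-9))² + (2−2)² = 169 + 0 = 169
|uD|² = (4−7)² + (2−(-3))² = 9 + 25 = 34
|uE|² = (4−(-7))² + (2−(-1))² = 121 + 9 = 130
|uF|² = (4−5)² + (2−(-5))² = 1 + 49 = 50
|uG|² = (4−4)² + (2−(-9))² = 0 + 121 = 121
|uH|² = (4−5)² + (2−(-8))² = 1 + 100 = 101
|uJ|² = (4−3)² + (2−0)² = 1 + 4 = 5
J is nearest.

J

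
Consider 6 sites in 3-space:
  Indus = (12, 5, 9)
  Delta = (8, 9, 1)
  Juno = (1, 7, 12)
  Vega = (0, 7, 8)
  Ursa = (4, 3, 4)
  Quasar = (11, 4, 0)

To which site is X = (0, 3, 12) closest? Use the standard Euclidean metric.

Squared Euclidean distances:
d²(X, Indus) = 144 + 4 + 9 = 157
d²(X, Delta) = 64 + 36 + 121 = 221
d²(X, Juno) = 1 + 16 + 0 = 17
d²(X, Vega) = 0 + 16 + 16 = 32
d²(X, Ursa) = 16 + 0 + 64 = 80
d²(X, Quasar) = 121 + 1 + 144 = 266
The smallest is to Juno, so X lies in the Voronoi region of Juno.

Juno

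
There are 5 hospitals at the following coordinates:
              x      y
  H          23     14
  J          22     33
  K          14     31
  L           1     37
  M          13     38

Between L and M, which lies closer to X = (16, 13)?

M

Compare squared distances:
|XL|² = (16−1)² + (13−37)² = 225 + 576 = 801
|XM|² = (16−13)² + (13−38)² = 9 + 625 = 634
801 > 634, so M is closer.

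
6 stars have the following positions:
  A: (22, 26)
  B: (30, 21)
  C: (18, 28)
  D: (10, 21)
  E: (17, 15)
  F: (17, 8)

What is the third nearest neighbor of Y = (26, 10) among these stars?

Squared Euclidean distances:
|YA|² = (26−22)² + (10−26)² = 16 + 256 = 272
|YB|² = (26−30)² + (10−21)² = 16 + 121 = 137
|YC|² = (26−18)² + (10−28)² = 64 + 324 = 388
|YD|² = (26−10)² + (10−21)² = 256 + 121 = 377
|YE|² = (26−17)² + (10−15)² = 81 + 25 = 106
|YF|² = (26−17)² + (10−8)² = 81 + 4 = 85
Sorted ascending: F, E, B, A, … — the third-nearest is B.

B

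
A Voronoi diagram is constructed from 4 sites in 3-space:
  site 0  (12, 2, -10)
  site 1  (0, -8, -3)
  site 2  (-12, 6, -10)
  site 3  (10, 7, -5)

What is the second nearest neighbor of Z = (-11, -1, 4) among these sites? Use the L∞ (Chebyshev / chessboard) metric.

site 2

d(Z, site 0) = max(23, 3, 14) = 23
d(Z, site 1) = max(11, 7, 7) = 11
d(Z, site 2) = max(1, 7, 14) = 14
d(Z, site 3) = max(21, 8, 9) = 21
Sorted ascending: site 1, site 2, site 3, … — the second-nearest is site 2.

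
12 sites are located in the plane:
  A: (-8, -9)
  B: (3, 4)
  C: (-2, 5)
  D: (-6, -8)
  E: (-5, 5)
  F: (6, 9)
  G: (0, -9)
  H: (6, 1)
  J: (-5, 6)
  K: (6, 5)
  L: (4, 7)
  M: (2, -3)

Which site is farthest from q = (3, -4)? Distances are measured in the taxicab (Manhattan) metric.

d(q,A) = 11 + 5 = 16
d(q,B) = 0 + 8 = 8
d(q,C) = 5 + 9 = 14
d(q,D) = 9 + 4 = 13
d(q,E) = 8 + 9 = 17
d(q,F) = 3 + 13 = 16
d(q,G) = 3 + 5 = 8
d(q,H) = 3 + 5 = 8
d(q,J) = 8 + 10 = 18
d(q,K) = 3 + 9 = 12
d(q,L) = 1 + 11 = 12
d(q,M) = 1 + 1 = 2
The largest is to J.

J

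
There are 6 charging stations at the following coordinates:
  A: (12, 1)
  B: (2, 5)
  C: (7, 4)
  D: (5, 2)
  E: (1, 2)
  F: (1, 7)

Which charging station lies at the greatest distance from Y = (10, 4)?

Compare squared distances (the ordering matches that of the actual distances):
|YA|² = (10−12)² + (4−1)² = 4 + 9 = 13
|YB|² = (10−2)² + (4−5)² = 64 + 1 = 65
|YC|² = (10−7)² + (4−4)² = 9 + 0 = 9
|YD|² = (10−5)² + (4−2)² = 25 + 4 = 29
|YE|² = (10−1)² + (4−2)² = 81 + 4 = 85
|YF|² = (10−1)² + (4−7)² = 81 + 9 = 90
The largest is to F.

F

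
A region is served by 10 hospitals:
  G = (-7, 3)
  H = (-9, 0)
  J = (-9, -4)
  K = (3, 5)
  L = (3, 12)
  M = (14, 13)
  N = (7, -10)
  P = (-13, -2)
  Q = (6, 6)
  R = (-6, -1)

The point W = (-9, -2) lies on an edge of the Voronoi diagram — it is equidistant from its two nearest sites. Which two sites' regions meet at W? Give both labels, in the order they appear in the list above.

H and J

Squared distances from W to each site:
|WG|² = (-9−(-7))² + (-2−3)² = 4 + 25 = 29
|WH|² = (-9−(-9))² + (-2−0)² = 0 + 4 = 4
|WJ|² = (-9−(-9))² + (-2−(-4))² = 0 + 4 = 4
|WK|² = (-9−3)² + (-2−5)² = 144 + 49 = 193
|WL|² = (-9−3)² + (-2−12)² = 144 + 196 = 340
|WM|² = (-9−14)² + (-2−13)² = 529 + 225 = 754
|WN|² = (-9−7)² + (-2−(-10))² = 256 + 64 = 320
|WP|² = (-9−(-13))² + (-2−(-2))² = 16 + 0 = 16
|WQ|² = (-9−6)² + (-2−6)² = 225 + 64 = 289
|WR|² = (-9−(-6))² + (-2−(-1))² = 9 + 1 = 10
W is equidistant from H and J (both at squared distance 4), and every other site is strictly farther — so W lies on the H–J Voronoi edge.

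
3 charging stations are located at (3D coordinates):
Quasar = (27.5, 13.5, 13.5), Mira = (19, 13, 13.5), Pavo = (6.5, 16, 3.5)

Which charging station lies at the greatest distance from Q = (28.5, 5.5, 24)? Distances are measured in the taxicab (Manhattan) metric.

d(Q, Quasar) = |28.5−27.5| + |5.5−13.5| + |24−13.5| = 1 + 8 + 10.5 = 19.5
d(Q, Mira) = |28.5−19| + |5.5−13| + |24−13.5| = 9.5 + 7.5 + 10.5 = 27.5
d(Q, Pavo) = |28.5−6.5| + |5.5−16| + |24−3.5| = 22 + 10.5 + 20.5 = 53
The largest is to Pavo.

Pavo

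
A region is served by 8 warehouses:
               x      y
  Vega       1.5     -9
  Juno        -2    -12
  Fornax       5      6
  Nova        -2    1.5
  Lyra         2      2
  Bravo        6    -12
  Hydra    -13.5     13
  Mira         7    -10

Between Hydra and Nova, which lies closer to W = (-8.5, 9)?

Compare squared distances:
d²(W, Hydra) = (-8.5−(-13.5))² + (9−13)² = 25 + 16 = 41
d²(W, Nova) = (-8.5−(-2))² + (9−1.5)² = 42.25 + 56.25 = 98.5
41 < 98.5, so Hydra is closer.

Hydra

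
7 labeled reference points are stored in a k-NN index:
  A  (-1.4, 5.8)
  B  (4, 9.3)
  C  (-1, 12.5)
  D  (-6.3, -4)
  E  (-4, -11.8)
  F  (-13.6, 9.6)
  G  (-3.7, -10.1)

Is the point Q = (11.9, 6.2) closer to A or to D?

A

Compare squared distances:
|QA|² = (11.9−(-1.4))² + (6.2−5.8)² = 176.89 + 0.16 = 177.05
|QD|² = (11.9−(-6.3))² + (6.2−(-4))² = 331.24 + 104.04 = 435.28
177.05 < 435.28, so A is closer.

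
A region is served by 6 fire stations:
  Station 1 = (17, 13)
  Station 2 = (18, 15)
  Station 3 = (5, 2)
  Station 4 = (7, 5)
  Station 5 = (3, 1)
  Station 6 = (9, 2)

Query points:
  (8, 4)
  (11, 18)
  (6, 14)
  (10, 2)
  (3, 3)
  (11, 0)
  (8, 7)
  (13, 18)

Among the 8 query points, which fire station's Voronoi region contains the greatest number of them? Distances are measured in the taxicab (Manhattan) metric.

Station 4

(8, 4) — d to each: Station 1:18, Station 2:21, Station 3:5, Station 4:2, Station 5:8, Station 6:3 → nearest is Station 4
(11, 18) — d to each: Station 1:11, Station 2:10, Station 3:22, Station 4:17, Station 5:25, Station 6:18 → nearest is Station 2
(6, 14) — d to each: Station 1:12, Station 2:13, Station 3:13, Station 4:10, Station 5:16, Station 6:15 → nearest is Station 4
(10, 2) — d to each: Station 1:18, Station 2:21, Station 3:5, Station 4:6, Station 5:8, Station 6:1 → nearest is Station 6
(3, 3) — d to each: Station 1:24, Station 2:27, Station 3:3, Station 4:6, Station 5:2, Station 6:7 → nearest is Station 5
(11, 0) — d to each: Station 1:19, Station 2:22, Station 3:8, Station 4:9, Station 5:9, Station 6:4 → nearest is Station 6
(8, 7) — d to each: Station 1:15, Station 2:18, Station 3:8, Station 4:3, Station 5:11, Station 6:6 → nearest is Station 4
(13, 18) — d to each: Station 1:9, Station 2:8, Station 3:24, Station 4:19, Station 5:27, Station 6:20 → nearest is Station 2
Tally — Station 2:2, Station 4:3, Station 5:1, Station 6:2. Station 4 captures the most (3).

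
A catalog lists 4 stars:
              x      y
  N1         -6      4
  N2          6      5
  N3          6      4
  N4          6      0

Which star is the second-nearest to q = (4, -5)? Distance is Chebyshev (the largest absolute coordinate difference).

N3

d(q,N1) = max(10, 9) = 10
d(q,N2) = max(2, 10) = 10
d(q,N3) = max(2, 9) = 9
d(q,N4) = max(2, 5) = 5
Sorted ascending: N4, N3, N1, … — the second-nearest is N3.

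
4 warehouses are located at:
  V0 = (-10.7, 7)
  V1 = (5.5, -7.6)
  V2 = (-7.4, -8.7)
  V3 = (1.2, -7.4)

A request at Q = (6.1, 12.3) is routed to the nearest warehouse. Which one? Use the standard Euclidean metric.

V0

Since √ is increasing, it suffices to compare squared distances:
|QV0|² = (6.1−(-10.7))² + (12.3−7)² = 282.24 + 28.09 = 310.33
|QV1|² = (6.1−5.5)² + (12.3−(-7.6))² = 0.36 + 396.01 = 396.37
|QV2|² = (6.1−(-7.4))² + (12.3−(-8.7))² = 182.25 + 441 = 623.25
|QV3|² = (6.1−1.2)² + (12.3−(-7.4))² = 24.01 + 388.09 = 412.1
V0 is nearest.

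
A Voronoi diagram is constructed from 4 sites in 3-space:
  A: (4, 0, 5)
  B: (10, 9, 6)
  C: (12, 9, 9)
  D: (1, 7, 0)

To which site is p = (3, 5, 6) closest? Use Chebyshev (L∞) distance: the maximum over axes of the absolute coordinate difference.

d(p,A) = max(1, 5, 1) = 5
d(p,B) = max(7, 4, 0) = 7
d(p,C) = max(9, 4, 3) = 9
d(p,D) = max(2, 2, 6) = 6
The smallest is to A, so p lies in the Voronoi region of A.

A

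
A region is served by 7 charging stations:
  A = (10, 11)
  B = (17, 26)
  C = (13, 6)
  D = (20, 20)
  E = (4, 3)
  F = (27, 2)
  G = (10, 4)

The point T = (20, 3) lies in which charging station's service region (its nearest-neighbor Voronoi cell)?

Squared Euclidean distances:
|TA|² = (20−10)² + (3−11)² = 100 + 64 = 164
|TB|² = (20−17)² + (3−26)² = 9 + 529 = 538
|TC|² = (20−13)² + (3−6)² = 49 + 9 = 58
|TD|² = (20−20)² + (3−20)² = 0 + 289 = 289
|TE|² = (20−4)² + (3−3)² = 256 + 0 = 256
|TF|² = (20−27)² + (3−2)² = 49 + 1 = 50
|TG|² = (20−10)² + (3−4)² = 100 + 1 = 101
F is nearest.

F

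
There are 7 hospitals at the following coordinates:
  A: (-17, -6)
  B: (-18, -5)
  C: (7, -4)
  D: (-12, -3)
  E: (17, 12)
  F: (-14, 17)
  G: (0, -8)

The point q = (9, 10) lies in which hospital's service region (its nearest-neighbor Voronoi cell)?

Compare squared distances (the ordering matches that of the actual distances):
|qA|² = 676 + 256 = 932
|qB|² = 729 + 225 = 954
|qC|² = 4 + 196 = 200
|qD|² = 441 + 169 = 610
|qE|² = 64 + 4 = 68
|qF|² = 529 + 49 = 578
|qG|² = 81 + 324 = 405
E is nearest.

E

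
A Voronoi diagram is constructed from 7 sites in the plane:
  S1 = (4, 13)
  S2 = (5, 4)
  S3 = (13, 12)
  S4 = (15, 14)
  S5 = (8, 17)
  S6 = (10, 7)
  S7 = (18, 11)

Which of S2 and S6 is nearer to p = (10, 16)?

S6

Compare squared distances:
|pS2|² = (10−5)² + (16−4)² = 25 + 144 = 169
|pS6|² = (10−10)² + (16−7)² = 0 + 81 = 81
169 > 81, so S6 is closer.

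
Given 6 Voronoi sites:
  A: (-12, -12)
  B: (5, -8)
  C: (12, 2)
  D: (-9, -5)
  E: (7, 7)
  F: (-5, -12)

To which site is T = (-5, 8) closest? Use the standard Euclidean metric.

Since √ is increasing, it suffices to compare squared distances:
|TA|² = (-5−(-12))² + (8−(-12))² = 49 + 400 = 449
|TB|² = (-5−5)² + (8−(-8))² = 100 + 256 = 356
|TC|² = (-5−12)² + (8−2)² = 289 + 36 = 325
|TD|² = (-5−(-9))² + (8−(-5))² = 16 + 169 = 185
|TE|² = (-5−7)² + (8−7)² = 144 + 1 = 145
|TF|² = (-5−(-5))² + (8−(-12))² = 0 + 400 = 400
Minimum is at E.

E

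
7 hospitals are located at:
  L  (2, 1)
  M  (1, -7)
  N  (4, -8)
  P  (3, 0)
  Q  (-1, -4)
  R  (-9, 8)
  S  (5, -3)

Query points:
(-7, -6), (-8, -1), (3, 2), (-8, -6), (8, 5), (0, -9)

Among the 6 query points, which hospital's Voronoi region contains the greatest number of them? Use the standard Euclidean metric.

(-7, -6) — d² to each: L:130, M:65, N:125, P:136, Q:40, R:200, S:153 → nearest is Q
(-8, -1) — d² to each: L:104, M:117, N:193, P:122, Q:58, R:82, S:173 → nearest is Q
(3, 2) — d² to each: L:2, M:85, N:101, P:4, Q:52, R:180, S:29 → nearest is L
(-8, -6) — d² to each: L:149, M:82, N:148, P:157, Q:53, R:197, S:178 → nearest is Q
(8, 5) — d² to each: L:52, M:193, N:185, P:50, Q:162, R:298, S:73 → nearest is P
(0, -9) — d² to each: L:104, M:5, N:17, P:90, Q:26, R:370, S:61 → nearest is M
Tally — L:1, M:1, P:1, Q:3. Q captures the most (3).

Q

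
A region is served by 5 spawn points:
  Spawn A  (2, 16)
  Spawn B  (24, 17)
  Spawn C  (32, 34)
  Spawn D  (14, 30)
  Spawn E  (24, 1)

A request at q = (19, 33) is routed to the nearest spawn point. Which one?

Squared Euclidean distances:
d²(q, Spawn A) = (19−2)² + (33−16)² = 289 + 289 = 578
d²(q, Spawn B) = (19−24)² + (33−17)² = 25 + 256 = 281
d²(q, Spawn C) = (19−32)² + (33−34)² = 169 + 1 = 170
d²(q, Spawn D) = (19−14)² + (33−30)² = 25 + 9 = 34
d²(q, Spawn E) = (19−24)² + (33−1)² = 25 + 1024 = 1049
Minimum is at Spawn D.

Spawn D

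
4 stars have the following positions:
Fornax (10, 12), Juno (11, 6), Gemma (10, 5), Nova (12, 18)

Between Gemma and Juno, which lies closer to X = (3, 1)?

Compare squared distances:
d²(X, Gemma) = (3−10)² + (1−5)² = 49 + 16 = 65
d²(X, Juno) = (3−11)² + (1−6)² = 64 + 25 = 89
65 < 89, so Gemma is closer.

Gemma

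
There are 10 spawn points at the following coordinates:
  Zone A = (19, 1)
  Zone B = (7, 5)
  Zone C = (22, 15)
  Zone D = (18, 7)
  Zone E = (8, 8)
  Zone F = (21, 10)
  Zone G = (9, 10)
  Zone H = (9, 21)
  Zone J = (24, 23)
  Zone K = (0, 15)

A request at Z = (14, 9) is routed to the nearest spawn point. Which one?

Zone D

Compare squared distances (the ordering matches that of the actual distances):
d²(Z, Zone A) = (14−19)² + (9−1)² = 25 + 64 = 89
d²(Z, Zone B) = (14−7)² + (9−5)² = 49 + 16 = 65
d²(Z, Zone C) = (14−22)² + (9−15)² = 64 + 36 = 100
d²(Z, Zone D) = (14−18)² + (9−7)² = 16 + 4 = 20
d²(Z, Zone E) = (14−8)² + (9−8)² = 36 + 1 = 37
d²(Z, Zone F) = (14−21)² + (9−10)² = 49 + 1 = 50
d²(Z, Zone G) = (14−9)² + (9−10)² = 25 + 1 = 26
d²(Z, Zone H) = (14−9)² + (9−21)² = 25 + 144 = 169
d²(Z, Zone J) = (14−24)² + (9−23)² = 100 + 196 = 296
d²(Z, Zone K) = (14−0)² + (9−15)² = 196 + 36 = 232
Zone D is nearest.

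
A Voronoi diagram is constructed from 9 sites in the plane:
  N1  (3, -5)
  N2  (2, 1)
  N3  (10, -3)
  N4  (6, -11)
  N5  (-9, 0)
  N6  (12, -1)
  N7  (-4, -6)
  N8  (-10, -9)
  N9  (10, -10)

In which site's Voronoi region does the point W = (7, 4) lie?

N2

Since √ is increasing, it suffices to compare squared distances:
|WN1|² = (7−3)² + (4−(-5))² = 16 + 81 = 97
|WN2|² = (7−2)² + (4−1)² = 25 + 9 = 34
|WN3|² = (7−10)² + (4−(-3))² = 9 + 49 = 58
|WN4|² = (7−6)² + (4−(-11))² = 1 + 225 = 226
|WN5|² = (7−(-9))² + (4−0)² = 256 + 16 = 272
|WN6|² = (7−12)² + (4−(-1))² = 25 + 25 = 50
|WN7|² = (7−(-4))² + (4−(-6))² = 121 + 100 = 221
|WN8|² = (7−(-10))² + (4−(-9))² = 289 + 169 = 458
|WN9|² = (7−10)² + (4−(-10))² = 9 + 196 = 205
Minimum is at N2.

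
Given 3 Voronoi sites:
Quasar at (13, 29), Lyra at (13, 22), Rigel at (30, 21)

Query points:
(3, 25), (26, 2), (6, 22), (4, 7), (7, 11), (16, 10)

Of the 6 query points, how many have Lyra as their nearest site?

5

(3, 25) — d² to each: Quasar:116, Lyra:109, Rigel:745 → nearest is Lyra
(26, 2) — d² to each: Quasar:898, Lyra:569, Rigel:377 → nearest is Rigel
(6, 22) — d² to each: Quasar:98, Lyra:49, Rigel:577 → nearest is Lyra
(4, 7) — d² to each: Quasar:565, Lyra:306, Rigel:872 → nearest is Lyra
(7, 11) — d² to each: Quasar:360, Lyra:157, Rigel:629 → nearest is Lyra
(16, 10) — d² to each: Quasar:370, Lyra:153, Rigel:317 → nearest is Lyra
5 of the 6 points have Lyra as nearest.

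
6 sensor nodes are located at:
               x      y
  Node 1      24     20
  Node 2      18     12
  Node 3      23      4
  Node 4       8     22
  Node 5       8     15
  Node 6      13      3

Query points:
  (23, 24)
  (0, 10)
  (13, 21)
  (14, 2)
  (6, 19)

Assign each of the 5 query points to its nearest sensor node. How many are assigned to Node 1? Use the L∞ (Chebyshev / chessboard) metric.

(23, 24) — d to each: Node 1:4, Node 2:12, Node 3:20, Node 4:15, Node 5:15, Node 6:21 → nearest is Node 1
(0, 10) — d to each: Node 1:24, Node 2:18, Node 3:23, Node 4:12, Node 5:8, Node 6:13 → nearest is Node 5
(13, 21) — d to each: Node 1:11, Node 2:9, Node 3:17, Node 4:5, Node 5:6, Node 6:18 → nearest is Node 4
(14, 2) — d to each: Node 1:18, Node 2:10, Node 3:9, Node 4:20, Node 5:13, Node 6:1 → nearest is Node 6
(6, 19) — d to each: Node 1:18, Node 2:12, Node 3:17, Node 4:3, Node 5:4, Node 6:16 → nearest is Node 4
1 of the 5 points has Node 1 as nearest.

1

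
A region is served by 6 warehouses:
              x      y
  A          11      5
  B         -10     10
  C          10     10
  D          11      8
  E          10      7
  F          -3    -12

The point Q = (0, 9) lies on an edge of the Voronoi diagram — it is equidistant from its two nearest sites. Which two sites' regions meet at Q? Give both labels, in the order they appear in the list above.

B and C

Squared distances from Q to each site:
|QA|² = (0−11)² + (9−5)² = 121 + 16 = 137
|QB|² = (0−(-10))² + (9−10)² = 100 + 1 = 101
|QC|² = (0−10)² + (9−10)² = 100 + 1 = 101
|QD|² = (0−11)² + (9−8)² = 121 + 1 = 122
|QE|² = (0−10)² + (9−7)² = 100 + 4 = 104
|QF|² = (0−(-3))² + (9−(-12))² = 9 + 441 = 450
Q is equidistant from B and C (both at squared distance 101), and every other site is strictly farther — so Q lies on the B–C Voronoi edge.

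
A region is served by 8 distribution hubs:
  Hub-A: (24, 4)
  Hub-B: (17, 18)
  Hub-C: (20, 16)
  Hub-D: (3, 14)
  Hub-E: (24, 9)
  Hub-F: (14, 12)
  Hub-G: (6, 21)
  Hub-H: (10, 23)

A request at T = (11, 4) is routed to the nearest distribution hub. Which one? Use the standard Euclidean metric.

Squared Euclidean distances:
d²(T, Hub-A) = (11−24)² + (4−4)² = 169 + 0 = 169
d²(T, Hub-B) = (11−17)² + (4−18)² = 36 + 196 = 232
d²(T, Hub-C) = (11−20)² + (4−16)² = 81 + 144 = 225
d²(T, Hub-D) = (11−3)² + (4−14)² = 64 + 100 = 164
d²(T, Hub-E) = (11−24)² + (4−9)² = 169 + 25 = 194
d²(T, Hub-F) = (11−14)² + (4−12)² = 9 + 64 = 73
d²(T, Hub-G) = (11−6)² + (4−21)² = 25 + 289 = 314
d²(T, Hub-H) = (11−10)² + (4−23)² = 1 + 361 = 362
The smallest is to Hub-F, so T lies in the Voronoi region of Hub-F.

Hub-F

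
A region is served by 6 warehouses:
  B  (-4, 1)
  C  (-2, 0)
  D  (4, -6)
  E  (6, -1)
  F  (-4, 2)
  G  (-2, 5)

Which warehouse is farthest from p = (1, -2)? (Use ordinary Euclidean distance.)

Squared Euclidean distances:
|pB|² = (1−(-4))² + (-2−1)² = 25 + 9 = 34
|pC|² = (1−(-2))² + (-2−0)² = 9 + 4 = 13
|pD|² = (1−4)² + (-2−(-6))² = 9 + 16 = 25
|pE|² = (1−6)² + (-2−(-1))² = 25 + 1 = 26
|pF|² = (1−(-4))² + (-2−2)² = 25 + 16 = 41
|pG|² = (1−(-2))² + (-2−5)² = 9 + 49 = 58
The largest is to G.

G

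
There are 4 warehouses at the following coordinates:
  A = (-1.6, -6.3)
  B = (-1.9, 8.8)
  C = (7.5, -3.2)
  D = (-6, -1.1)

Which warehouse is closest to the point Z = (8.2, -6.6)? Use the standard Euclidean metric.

Compare squared distances (the ordering matches that of the actual distances):
|ZA|² = (8.2−(-1.6))² + (-6.6−(-6.3))² = 96.04 + 0.09 = 96.13
|ZB|² = (8.2−(-1.9))² + (-6.6−8.8)² = 102.01 + 237.16 = 339.17
|ZC|² = (8.2−7.5)² + (-6.6−(-3.2))² = 0.49 + 11.56 = 12.05
|ZD|² = (8.2−(-6))² + (-6.6−(-1.1))² = 201.64 + 30.25 = 231.89
Minimum is at C.

C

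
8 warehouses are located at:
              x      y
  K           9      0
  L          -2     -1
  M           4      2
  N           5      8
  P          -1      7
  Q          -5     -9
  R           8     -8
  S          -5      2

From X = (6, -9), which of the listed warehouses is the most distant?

P

Compare squared distances (the ordering matches that of the actual distances):
|XK|² = 9 + 81 = 90
|XL|² = 64 + 64 = 128
|XM|² = 4 + 121 = 125
|XN|² = 1 + 289 = 290
|XP|² = 49 + 256 = 305
|XQ|² = 121 + 0 = 121
|XR|² = 4 + 1 = 5
|XS|² = 121 + 121 = 242
The largest is to P.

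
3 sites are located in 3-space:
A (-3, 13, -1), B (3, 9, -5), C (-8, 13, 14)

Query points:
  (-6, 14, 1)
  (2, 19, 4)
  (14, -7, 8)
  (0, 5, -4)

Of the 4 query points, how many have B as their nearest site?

2

(-6, 14, 1) — d² to each: A:14, B:142, C:174 → nearest is A
(2, 19, 4) — d² to each: A:86, B:182, C:236 → nearest is A
(14, -7, 8) — d² to each: A:770, B:546, C:920 → nearest is B
(0, 5, -4) — d² to each: A:82, B:26, C:452 → nearest is B
2 of the 4 points have B as nearest.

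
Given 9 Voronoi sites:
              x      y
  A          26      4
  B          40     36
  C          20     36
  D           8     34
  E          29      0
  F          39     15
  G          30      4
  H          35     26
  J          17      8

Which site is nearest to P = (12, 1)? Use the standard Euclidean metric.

Compare squared distances (the ordering matches that of the actual distances):
|PA|² = 196 + 9 = 205
|PB|² = 784 + 1225 = 2009
|PC|² = 64 + 1225 = 1289
|PD|² = 16 + 1089 = 1105
|PE|² = 289 + 1 = 290
|PF|² = 729 + 196 = 925
|PG|² = 324 + 9 = 333
|PH|² = 529 + 625 = 1154
|PJ|² = 25 + 49 = 74
Minimum is at J.

J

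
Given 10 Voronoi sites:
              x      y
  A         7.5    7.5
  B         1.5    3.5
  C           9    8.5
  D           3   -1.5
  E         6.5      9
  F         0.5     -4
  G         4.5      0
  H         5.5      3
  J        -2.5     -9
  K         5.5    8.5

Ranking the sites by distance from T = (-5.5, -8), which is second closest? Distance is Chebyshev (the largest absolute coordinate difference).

F

d(T,A) = max(13, 15.5) = 15.5
d(T,B) = max(7, 11.5) = 11.5
d(T,C) = max(14.5, 16.5) = 16.5
d(T,D) = max(8.5, 6.5) = 8.5
d(T,E) = max(12, 17) = 17
d(T,F) = max(6, 4) = 6
d(T,G) = max(10, 8) = 10
d(T,H) = max(11, 11) = 11
d(T,J) = max(3, 1) = 3
d(T,K) = max(11, 16.5) = 16.5
Sorted ascending: J, F, D, … — the second-nearest is F.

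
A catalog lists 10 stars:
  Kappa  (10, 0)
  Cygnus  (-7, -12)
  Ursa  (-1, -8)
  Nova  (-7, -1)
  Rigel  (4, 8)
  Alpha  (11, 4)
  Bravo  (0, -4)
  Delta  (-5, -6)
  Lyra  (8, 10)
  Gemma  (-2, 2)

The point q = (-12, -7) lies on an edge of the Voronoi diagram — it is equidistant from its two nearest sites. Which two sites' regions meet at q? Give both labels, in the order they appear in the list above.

Cygnus and Delta

Squared distances from q to each site:
d²(q, Kappa) = 484 + 49 = 533
d²(q, Cygnus) = 25 + 25 = 50
d²(q, Ursa) = 121 + 1 = 122
d²(q, Nova) = 25 + 36 = 61
d²(q, Rigel) = 256 + 225 = 481
d²(q, Alpha) = 529 + 121 = 650
d²(q, Bravo) = 144 + 9 = 153
d²(q, Delta) = 49 + 1 = 50
d²(q, Lyra) = 400 + 289 = 689
d²(q, Gemma) = 100 + 81 = 181
q is equidistant from Cygnus and Delta (both at squared distance 50), and every other site is strictly farther — so q lies on the Cygnus–Delta Voronoi edge.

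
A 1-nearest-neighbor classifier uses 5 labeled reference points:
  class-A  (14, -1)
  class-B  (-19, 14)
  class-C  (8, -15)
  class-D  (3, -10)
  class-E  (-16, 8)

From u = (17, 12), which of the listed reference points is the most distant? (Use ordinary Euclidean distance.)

class-B

Squared Euclidean distances:
d²(u, class-A) = (17−14)² + (12−(-1))² = 9 + 169 = 178
d²(u, class-B) = (17−(-19))² + (12−14)² = 1296 + 4 = 1300
d²(u, class-C) = (17−8)² + (12−(-15))² = 81 + 729 = 810
d²(u, class-D) = (17−3)² + (12−(-10))² = 196 + 484 = 680
d²(u, class-E) = (17−(-16))² + (12−8)² = 1089 + 16 = 1105
The largest is to class-B.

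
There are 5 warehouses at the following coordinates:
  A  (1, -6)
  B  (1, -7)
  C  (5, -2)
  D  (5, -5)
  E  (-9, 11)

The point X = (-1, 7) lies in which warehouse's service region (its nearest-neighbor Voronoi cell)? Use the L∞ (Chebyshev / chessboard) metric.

E

d(X,A) = max(2, 13) = 13
d(X,B) = max(2, 14) = 14
d(X,C) = max(6, 9) = 9
d(X,D) = max(6, 12) = 12
d(X,E) = max(8, 4) = 8
E is nearest.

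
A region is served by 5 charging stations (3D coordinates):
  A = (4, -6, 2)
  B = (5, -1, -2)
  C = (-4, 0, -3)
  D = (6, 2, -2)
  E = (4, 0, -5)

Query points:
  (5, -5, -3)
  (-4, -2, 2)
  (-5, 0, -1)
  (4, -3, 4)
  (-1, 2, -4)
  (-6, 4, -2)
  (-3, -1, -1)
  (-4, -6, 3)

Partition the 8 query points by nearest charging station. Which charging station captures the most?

(5, -5, -3) — d² to each: A:27, B:17, C:106, D:51, E:30 → nearest is B
(-4, -2, 2) — d² to each: A:80, B:98, C:29, D:132, E:117 → nearest is C
(-5, 0, -1) — d² to each: A:126, B:102, C:5, D:126, E:97 → nearest is C
(4, -3, 4) — d² to each: A:13, B:41, C:122, D:65, E:90 → nearest is A
(-1, 2, -4) — d² to each: A:125, B:49, C:14, D:53, E:30 → nearest is C
(-6, 4, -2) — d² to each: A:216, B:146, C:21, D:148, E:125 → nearest is C
(-3, -1, -1) — d² to each: A:83, B:65, C:6, D:91, E:66 → nearest is C
(-4, -6, 3) — d² to each: A:65, B:131, C:72, D:189, E:164 → nearest is A
Tally — A:2, B:1, C:5. C captures the most (5).

C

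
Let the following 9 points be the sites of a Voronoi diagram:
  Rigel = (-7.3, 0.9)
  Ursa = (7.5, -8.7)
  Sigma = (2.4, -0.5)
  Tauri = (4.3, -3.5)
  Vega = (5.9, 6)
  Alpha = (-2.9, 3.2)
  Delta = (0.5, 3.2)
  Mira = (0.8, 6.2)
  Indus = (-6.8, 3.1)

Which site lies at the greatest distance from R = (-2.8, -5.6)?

Vega

Squared Euclidean distances:
d²(R, Rigel) = 20.25 + 42.25 = 62.5
d²(R, Ursa) = 106.09 + 9.61 = 115.7
d²(R, Sigma) = 27.04 + 26.01 = 53.05
d²(R, Tauri) = 50.41 + 4.41 = 54.82
d²(R, Vega) = 75.69 + 134.56 = 210.25
d²(R, Alpha) = 0.01 + 77.44 = 77.45
d²(R, Delta) = 10.89 + 77.44 = 88.33
d²(R, Mira) = 12.96 + 139.24 = 152.2
d²(R, Indus) = 16 + 75.69 = 91.69
The largest is to Vega.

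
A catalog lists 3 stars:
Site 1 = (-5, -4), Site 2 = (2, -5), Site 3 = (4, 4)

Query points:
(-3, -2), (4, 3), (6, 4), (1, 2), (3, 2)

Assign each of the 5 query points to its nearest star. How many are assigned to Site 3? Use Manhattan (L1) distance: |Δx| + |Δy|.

(-3, -2) — d to each: Site 1:4, Site 2:8, Site 3:13 → nearest is Site 1
(4, 3) — d to each: Site 1:16, Site 2:10, Site 3:1 → nearest is Site 3
(6, 4) — d to each: Site 1:19, Site 2:13, Site 3:2 → nearest is Site 3
(1, 2) — d to each: Site 1:12, Site 2:8, Site 3:5 → nearest is Site 3
(3, 2) — d to each: Site 1:14, Site 2:8, Site 3:3 → nearest is Site 3
4 of the 5 points have Site 3 as nearest.

4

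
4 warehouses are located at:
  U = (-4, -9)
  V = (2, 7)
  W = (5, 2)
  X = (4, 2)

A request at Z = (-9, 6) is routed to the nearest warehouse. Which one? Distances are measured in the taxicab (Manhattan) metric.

d(Z,U) = |-9−(-4)| + |6−(-9)| = 5 + 15 = 20
d(Z,V) = |-9−2| + |6−7| = 11 + 1 = 12
d(Z,W) = |-9−5| + |6−2| = 14 + 4 = 18
d(Z,X) = |-9−4| + |6−2| = 13 + 4 = 17
The smallest is to V, so Z lies in the Voronoi region of V.

V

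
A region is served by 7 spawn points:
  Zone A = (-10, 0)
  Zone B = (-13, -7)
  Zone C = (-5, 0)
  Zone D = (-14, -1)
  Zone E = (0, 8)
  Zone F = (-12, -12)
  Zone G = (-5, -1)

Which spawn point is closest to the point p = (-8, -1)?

Since √ is increasing, it suffices to compare squared distances:
d²(p, Zone A) = (-8−(-10))² + (-1−0)² = 4 + 1 = 5
d²(p, Zone B) = (-8−(-13))² + (-1−(-7))² = 25 + 36 = 61
d²(p, Zone C) = (-8−(-5))² + (-1−0)² = 9 + 1 = 10
d²(p, Zone D) = (-8−(-14))² + (-1−(-1))² = 36 + 0 = 36
d²(p, Zone E) = (-8−0)² + (-1−8)² = 64 + 81 = 145
d²(p, Zone F) = (-8−(-12))² + (-1−(-12))² = 16 + 121 = 137
d²(p, Zone G) = (-8−(-5))² + (-1−(-1))² = 9 + 0 = 9
Zone A is nearest.

Zone A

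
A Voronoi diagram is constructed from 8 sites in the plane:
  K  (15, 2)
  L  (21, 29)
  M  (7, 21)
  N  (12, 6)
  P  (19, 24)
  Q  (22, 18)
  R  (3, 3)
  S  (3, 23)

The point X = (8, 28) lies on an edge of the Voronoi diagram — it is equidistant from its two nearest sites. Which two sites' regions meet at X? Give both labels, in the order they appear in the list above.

M and S

Squared distances from X to each site:
|XK|² = 49 + 676 = 725
|XL|² = 169 + 1 = 170
|XM|² = 1 + 49 = 50
|XN|² = 16 + 484 = 500
|XP|² = 121 + 16 = 137
|XQ|² = 196 + 100 = 296
|XR|² = 25 + 625 = 650
|XS|² = 25 + 25 = 50
X is equidistant from M and S (both at squared distance 50), and every other site is strictly farther — so X lies on the M–S Voronoi edge.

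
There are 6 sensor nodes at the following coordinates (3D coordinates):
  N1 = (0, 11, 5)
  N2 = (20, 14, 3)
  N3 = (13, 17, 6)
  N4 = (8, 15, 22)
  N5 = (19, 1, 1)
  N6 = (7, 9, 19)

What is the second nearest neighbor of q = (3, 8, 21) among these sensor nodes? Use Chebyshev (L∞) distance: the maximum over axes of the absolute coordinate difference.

N4

d(q,N1) = max(3, 3, 16) = 16
d(q,N2) = max(17, 6, 18) = 18
d(q,N3) = max(10, 9, 15) = 15
d(q,N4) = max(5, 7, 1) = 7
d(q,N5) = max(16, 7, 20) = 20
d(q,N6) = max(4, 1, 2) = 4
Sorted ascending: N6, N4, N3, … — the second-nearest is N4.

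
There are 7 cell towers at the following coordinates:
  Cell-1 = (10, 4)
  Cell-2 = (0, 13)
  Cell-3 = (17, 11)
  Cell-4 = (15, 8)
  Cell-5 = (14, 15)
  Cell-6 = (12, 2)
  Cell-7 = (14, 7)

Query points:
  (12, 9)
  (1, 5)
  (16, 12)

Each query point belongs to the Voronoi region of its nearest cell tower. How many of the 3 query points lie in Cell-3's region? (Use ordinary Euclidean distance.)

1

(12, 9) — d² to each: Cell-1:29, Cell-2:160, Cell-3:29, Cell-4:10, Cell-5:40, Cell-6:49, Cell-7:8 → nearest is Cell-7
(1, 5) — d² to each: Cell-1:82, Cell-2:65, Cell-3:292, Cell-4:205, Cell-5:269, Cell-6:130, Cell-7:173 → nearest is Cell-2
(16, 12) — d² to each: Cell-1:100, Cell-2:257, Cell-3:2, Cell-4:17, Cell-5:13, Cell-6:116, Cell-7:29 → nearest is Cell-3
1 of the 3 points has Cell-3 as nearest.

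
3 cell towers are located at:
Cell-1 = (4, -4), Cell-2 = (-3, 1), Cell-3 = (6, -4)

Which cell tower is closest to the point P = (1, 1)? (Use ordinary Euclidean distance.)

Squared Euclidean distances:
d²(P, Cell-1) = (1−4)² + (1−(-4))² = 9 + 25 = 34
d²(P, Cell-2) = (1−(-3))² + (1−1)² = 16 + 0 = 16
d²(P, Cell-3) = (1−6)² + (1−(-4))² = 25 + 25 = 50
Cell-2 is nearest.

Cell-2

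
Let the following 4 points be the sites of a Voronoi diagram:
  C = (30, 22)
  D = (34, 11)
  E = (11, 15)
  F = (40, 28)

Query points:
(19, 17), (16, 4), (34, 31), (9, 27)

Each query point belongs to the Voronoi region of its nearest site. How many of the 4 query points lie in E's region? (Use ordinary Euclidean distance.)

(19, 17) — d² to each: C:146, D:261, E:68, F:562 → nearest is E
(16, 4) — d² to each: C:520, D:373, E:146, F:1152 → nearest is E
(34, 31) — d² to each: C:97, D:400, E:785, F:45 → nearest is F
(9, 27) — d² to each: C:466, D:881, E:148, F:962 → nearest is E
3 of the 4 points have E as nearest.

3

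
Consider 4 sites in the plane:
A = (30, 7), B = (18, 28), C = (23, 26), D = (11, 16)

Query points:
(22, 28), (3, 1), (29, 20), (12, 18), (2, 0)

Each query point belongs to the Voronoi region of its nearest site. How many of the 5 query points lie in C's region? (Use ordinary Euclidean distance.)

2

(22, 28) — d² to each: A:505, B:16, C:5, D:265 → nearest is C
(3, 1) — d² to each: A:765, B:954, C:1025, D:289 → nearest is D
(29, 20) — d² to each: A:170, B:185, C:72, D:340 → nearest is C
(12, 18) — d² to each: A:445, B:136, C:185, D:5 → nearest is D
(2, 0) — d² to each: A:833, B:1040, C:1117, D:337 → nearest is D
2 of the 5 points have C as nearest.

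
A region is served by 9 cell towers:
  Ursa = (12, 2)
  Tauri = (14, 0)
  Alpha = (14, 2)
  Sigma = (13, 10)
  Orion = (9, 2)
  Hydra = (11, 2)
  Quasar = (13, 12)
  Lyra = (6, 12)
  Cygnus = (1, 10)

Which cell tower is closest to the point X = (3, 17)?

Squared Euclidean distances:
d²(X, Ursa) = 81 + 225 = 306
d²(X, Tauri) = 121 + 289 = 410
d²(X, Alpha) = 121 + 225 = 346
d²(X, Sigma) = 100 + 49 = 149
d²(X, Orion) = 36 + 225 = 261
d²(X, Hydra) = 64 + 225 = 289
d²(X, Quasar) = 100 + 25 = 125
d²(X, Lyra) = 9 + 25 = 34
d²(X, Cygnus) = 4 + 49 = 53
The smallest is to Lyra, so X lies in the Voronoi region of Lyra.

Lyra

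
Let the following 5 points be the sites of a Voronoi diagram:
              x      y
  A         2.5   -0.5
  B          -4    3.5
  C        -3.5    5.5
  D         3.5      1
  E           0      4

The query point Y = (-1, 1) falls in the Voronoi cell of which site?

E

Compare squared distances (the ordering matches that of the actual distances):
|YA|² = (-1−2.5)² + (1−(-0.5))² = 12.25 + 2.25 = 14.5
|YB|² = (-1−(-4))² + (1−3.5)² = 9 + 6.25 = 15.25
|YC|² = (-1−(-3.5))² + (1−5.5)² = 6.25 + 20.25 = 26.5
|YD|² = (-1−3.5)² + (1−1)² = 20.25 + 0 = 20.25
|YE|² = (-1−0)² + (1−4)² = 1 + 9 = 10
E is nearest.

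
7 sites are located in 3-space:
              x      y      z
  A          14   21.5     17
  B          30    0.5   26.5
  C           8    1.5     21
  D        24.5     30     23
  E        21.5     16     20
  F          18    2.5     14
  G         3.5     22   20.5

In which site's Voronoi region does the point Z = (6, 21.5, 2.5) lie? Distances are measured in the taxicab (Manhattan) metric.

G

d(Z,A) = |6−14| + |21.5−21.5| + |2.5−17| = 8 + 0 + 14.5 = 22.5
d(Z,B) = |6−30| + |21.5−0.5| + |2.5−26.5| = 24 + 21 + 24 = 69
d(Z,C) = |6−8| + |21.5−1.5| + |2.5−21| = 2 + 20 + 18.5 = 40.5
d(Z,D) = |6−24.5| + |21.5−30| + |2.5−23| = 18.5 + 8.5 + 20.5 = 47.5
d(Z,E) = |6−21.5| + |21.5−16| + |2.5−20| = 15.5 + 5.5 + 17.5 = 38.5
d(Z,F) = |6−18| + |21.5−2.5| + |2.5−14| = 12 + 19 + 11.5 = 42.5
d(Z,G) = |6−3.5| + |21.5−22| + |2.5−20.5| = 2.5 + 0.5 + 18 = 21
G is nearest.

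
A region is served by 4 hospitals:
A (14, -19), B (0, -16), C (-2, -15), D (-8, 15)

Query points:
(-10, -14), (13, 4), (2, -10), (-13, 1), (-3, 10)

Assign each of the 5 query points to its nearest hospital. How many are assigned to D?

2

(-10, -14) — d² to each: A:601, B:104, C:65, D:845 → nearest is C
(13, 4) — d² to each: A:530, B:569, C:586, D:562 → nearest is A
(2, -10) — d² to each: A:225, B:40, C:41, D:725 → nearest is B
(-13, 1) — d² to each: A:1129, B:458, C:377, D:221 → nearest is D
(-3, 10) — d² to each: A:1130, B:685, C:626, D:50 → nearest is D
2 of the 5 points have D as nearest.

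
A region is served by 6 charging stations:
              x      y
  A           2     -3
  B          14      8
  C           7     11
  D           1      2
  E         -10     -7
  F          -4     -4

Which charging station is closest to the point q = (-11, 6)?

Since √ is increasing, it suffices to compare squared distances:
|qA|² = (-11−2)² + (6−(-3))² = 169 + 81 = 250
|qB|² = (-11−14)² + (6−8)² = 625 + 4 = 629
|qC|² = (-11−7)² + (6−11)² = 324 + 25 = 349
|qD|² = (-11−1)² + (6−2)² = 144 + 16 = 160
|qE|² = (-11−(-10))² + (6−(-7))² = 1 + 169 = 170
|qF|² = (-11−(-4))² + (6−(-4))² = 49 + 100 = 149
Minimum is at F.

F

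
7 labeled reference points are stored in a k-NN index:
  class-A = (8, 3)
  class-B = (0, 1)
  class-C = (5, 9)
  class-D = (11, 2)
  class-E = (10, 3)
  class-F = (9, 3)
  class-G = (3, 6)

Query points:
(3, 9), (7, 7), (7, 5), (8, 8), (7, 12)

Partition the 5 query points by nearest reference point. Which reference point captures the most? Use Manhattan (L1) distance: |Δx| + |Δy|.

(3, 9) — d to each: class-A:11, class-B:11, class-C:2, class-D:15, class-E:13, class-F:12, class-G:3 → nearest is class-C
(7, 7) — d to each: class-A:5, class-B:13, class-C:4, class-D:9, class-E:7, class-F:6, class-G:5 → nearest is class-C
(7, 5) — d to each: class-A:3, class-B:11, class-C:6, class-D:7, class-E:5, class-F:4, class-G:5 → nearest is class-A
(8, 8) — d to each: class-A:5, class-B:15, class-C:4, class-D:9, class-E:7, class-F:6, class-G:7 → nearest is class-C
(7, 12) — d to each: class-A:10, class-B:18, class-C:5, class-D:14, class-E:12, class-F:11, class-G:10 → nearest is class-C
Tally — class-A:1, class-C:4. class-C captures the most (4).

class-C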